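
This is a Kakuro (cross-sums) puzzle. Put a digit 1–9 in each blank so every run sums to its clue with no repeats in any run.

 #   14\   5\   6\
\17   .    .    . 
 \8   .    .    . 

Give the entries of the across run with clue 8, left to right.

The 8 across and the 14 down share only 5, so R2C1 = 5.
R1C1 = 14 − 5 = 9 completes the 14 down.
Nothing is forced directly, so branch on R2C2, whose candidates are 1 or 2. If R2C2 = 1: then R1C2 would have to be in {1,2,3,5,6,7} for the 17 across but in {4} for the 5 down — contradiction. So R2C2 = 2.
R1C2 = 5 − 2 = 3 completes the 5 down.
R1C3 = 17 − 12 = 5 completes the 17 across.
R2C3 = 8 − 7 = 1 completes the 8 across.

5 2 1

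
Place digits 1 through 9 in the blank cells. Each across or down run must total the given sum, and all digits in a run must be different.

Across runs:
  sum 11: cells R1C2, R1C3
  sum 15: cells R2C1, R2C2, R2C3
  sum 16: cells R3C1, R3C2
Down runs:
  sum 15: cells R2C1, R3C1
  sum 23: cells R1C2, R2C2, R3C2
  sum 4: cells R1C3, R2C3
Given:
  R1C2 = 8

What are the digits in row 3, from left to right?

7, 9

16 in 2 cells must be {7,9}; 23 in 3 cells must be {6,8,9}; 4 in 2 cells must be {1,3}.
R1C3 = 11 − 8 = 3 completes the 11 across.
R2C3 = 4 − 3 = 1 completes the 4 down.
Given what's placed, R3C2 must be 9 to fit the 16 across and 23 down.
R2C2 = 23 − 17 = 6 completes the 23 down.
R3C1 = 16 − 9 = 7 completes the 16 across.
R2C1 = 15 − 7 = 8 completes the 15 across.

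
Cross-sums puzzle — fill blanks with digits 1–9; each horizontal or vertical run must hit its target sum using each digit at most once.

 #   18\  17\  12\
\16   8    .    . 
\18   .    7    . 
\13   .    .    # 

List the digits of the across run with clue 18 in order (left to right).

6 7 5

Nothing is forced directly, so branch on R1C2, whose candidates are 1 or 2 or 6. If R1C2 = 2: then R1C3 would have to be in {6} for the 16 across but in {3,4,5,7,8,9} for the 12 down — contradiction. If R1C2 = 6: then R1C3 would have to be in {2} for the 16 across but in {3,4,5,7,8,9} for the 12 down — contradiction. So R1C2 = 1.
R1C3 = 16 − 9 = 7 completes the 16 across.
R2C3 = 12 − 7 = 5 completes the 12 down.
R3C2 = 17 − 8 = 9 completes the 17 down.
R2C1 = 18 − 12 = 6 completes the 18 across.
R3C1 = 13 − 9 = 4 completes the 13 across.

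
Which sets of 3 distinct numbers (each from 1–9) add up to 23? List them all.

3 distinct digits from 1–9 sum between 6 and 24.
Only one set works: {6,8,9}.

{6,8,9}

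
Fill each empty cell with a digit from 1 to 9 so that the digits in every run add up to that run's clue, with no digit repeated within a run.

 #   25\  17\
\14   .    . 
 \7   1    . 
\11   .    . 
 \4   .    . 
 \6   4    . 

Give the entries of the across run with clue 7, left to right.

1, 6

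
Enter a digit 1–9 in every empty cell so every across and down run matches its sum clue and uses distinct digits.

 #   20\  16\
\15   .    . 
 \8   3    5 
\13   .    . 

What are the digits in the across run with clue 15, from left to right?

8 7

No cell is forced outright now. R1C1 can only be 8 or 9 (the digits allowed by both its 15 across and its 20 down). If R1C1 = 9: then R1C2 would have to be in {6} for the 15 across but in {2,3,4,7,8,9} for the 16 down — contradiction. So R1C1 = 8.
R1C2 = 15 − 8 = 7 completes the 15 across.
R3C1 = 20 − 11 = 9 completes the 20 down.
R3C2 = 13 − 9 = 4 completes the 13 across.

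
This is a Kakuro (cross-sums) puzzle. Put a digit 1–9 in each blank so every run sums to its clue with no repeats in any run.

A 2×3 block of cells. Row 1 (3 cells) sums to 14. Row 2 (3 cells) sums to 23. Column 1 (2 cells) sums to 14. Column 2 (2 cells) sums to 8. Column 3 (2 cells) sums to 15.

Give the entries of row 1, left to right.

23 in 3 cells must be {6,8,9}.
The 23 across and the 8 down share only 6, so (2,2) = 6.
(1,2) = 8 − 6 = 2 completes the 8 down.
Nothing is forced directly, so branch on (2,1), whose candidates are 8 or 9. If (2,1) = 8: then (1,1) would have to be in {3,4,5,7,8,9} for the 14 across but in {6} for the 14 down — contradiction. So (2,1) = 9.
(1,1) = 14 − 9 = 5 completes the 14 down.
(1,3) = 14 − 7 = 7 completes the 14 across.
(2,3) = 23 − 15 = 8 completes the 23 across.

5 2 7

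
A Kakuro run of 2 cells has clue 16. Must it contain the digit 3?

The only way to make 16 from 2 distinct digits is {7,9}, which does not contain 3.

No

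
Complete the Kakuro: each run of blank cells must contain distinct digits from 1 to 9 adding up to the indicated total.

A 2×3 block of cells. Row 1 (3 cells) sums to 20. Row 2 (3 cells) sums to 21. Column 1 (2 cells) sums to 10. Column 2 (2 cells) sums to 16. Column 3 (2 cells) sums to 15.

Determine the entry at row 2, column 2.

7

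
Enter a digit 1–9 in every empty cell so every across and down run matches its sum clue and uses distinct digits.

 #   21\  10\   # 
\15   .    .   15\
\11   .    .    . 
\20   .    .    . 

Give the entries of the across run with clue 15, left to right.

Nothing is forced directly, so branch on R1C2, whose candidates are 6 or 7. If R1C2 = 7: that forces R1C1 = 8, after which R3C2 would have to be in {3,4,5,6,7,8,9} for the 20 across but in {1,2} for the 10 down — contradiction. So R1C2 = 6.
R1C1 = 15 − 6 = 9 completes the 15 across.
Given what's placed, R3C2 must be 3 to fit the 20 across and 10 down.
R2C2 = 10 − 9 = 1 completes the 10 down.
R3C1 = 8: the only remaining digit allowed by both the 20 across and the 21 down.
R3C3 = 20 − 11 = 9 completes the 20 across.
R2C1 = 21 − 17 = 4 completes the 21 down.
R2C3 = 11 − 5 = 6 completes the 11 across.

9 6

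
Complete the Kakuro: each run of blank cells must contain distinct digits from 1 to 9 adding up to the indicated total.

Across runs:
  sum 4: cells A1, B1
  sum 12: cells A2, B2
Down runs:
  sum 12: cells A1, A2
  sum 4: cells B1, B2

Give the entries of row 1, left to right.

3, 1

4 in 2 cells must be {1,3}.
The 4 across and the 12 down share only 3, so A1 = 3.
B1 = 4 − 3 = 1 completes the 4 across.
A2 = 12 − 3 = 9 completes the 12 down.
B2 = 12 − 9 = 3 completes the 12 across.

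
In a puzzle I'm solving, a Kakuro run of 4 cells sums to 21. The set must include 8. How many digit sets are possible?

5

4 distinct digits from 1–9 sum between 10 and 30.
Keeping only sets containing 8.
Enumerating: {1,3,8,9}, {1,5,7,8}, {2,4,7,8}, {2,5,6,8}, {3,4,6,8}.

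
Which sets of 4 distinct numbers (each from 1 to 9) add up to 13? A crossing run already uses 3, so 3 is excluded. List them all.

4 distinct digits from 1–9 sum between 10 and 30.
Dropping sets that contain 3.
Only one set works: {1,2,4,6}.

{1,2,4,6}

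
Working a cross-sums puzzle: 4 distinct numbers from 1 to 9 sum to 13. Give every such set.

{1,2,3,7}; {1,2,4,6}; {1,3,4,5}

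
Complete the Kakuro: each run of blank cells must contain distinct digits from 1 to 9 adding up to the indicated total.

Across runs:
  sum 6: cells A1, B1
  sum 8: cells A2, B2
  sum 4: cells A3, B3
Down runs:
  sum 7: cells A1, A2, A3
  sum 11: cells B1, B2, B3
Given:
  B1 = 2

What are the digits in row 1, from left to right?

4, 2

4 in 2 cells must be {1,3}; 7 in 3 cells must be {1,2,4}.
A1 = 6 − 2 = 4 completes the 6 across.
Given what's placed, A3 must be 1 to fit the 4 across and 7 down.
B3 = 4 − 1 = 3 completes the 4 across.
A2 = 7 − 5 = 2 completes the 7 down.
B2 = 8 − 2 = 6 completes the 8 across.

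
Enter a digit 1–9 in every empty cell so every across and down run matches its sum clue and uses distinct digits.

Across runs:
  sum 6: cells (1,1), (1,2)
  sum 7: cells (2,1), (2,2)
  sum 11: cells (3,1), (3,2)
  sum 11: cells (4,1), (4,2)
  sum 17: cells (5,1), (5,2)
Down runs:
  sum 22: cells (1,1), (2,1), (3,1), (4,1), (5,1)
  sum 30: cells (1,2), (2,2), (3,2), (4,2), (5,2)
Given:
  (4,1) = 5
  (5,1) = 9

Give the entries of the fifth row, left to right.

17 in 2 cells must be {8,9}.
(4,2) = 11 − 5 = 6 completes the 11 across.
(5,2) = 17 − 9 = 8 completes the 17 across.

9 8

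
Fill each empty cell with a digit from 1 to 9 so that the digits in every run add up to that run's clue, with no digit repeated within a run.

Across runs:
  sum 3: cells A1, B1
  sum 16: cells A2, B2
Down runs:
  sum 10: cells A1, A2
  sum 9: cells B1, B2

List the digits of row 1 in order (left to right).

1, 2

3 in 2 cells must be {1,2}; 16 in 2 cells must be {7,9}.
The 16 across and the 9 down share only 7, so B2 = 7.
B1 = 9 − 7 = 2 completes the 9 down.
A2 = 16 − 7 = 9 completes the 16 across.
A1 = 3 − 2 = 1 completes the 3 across.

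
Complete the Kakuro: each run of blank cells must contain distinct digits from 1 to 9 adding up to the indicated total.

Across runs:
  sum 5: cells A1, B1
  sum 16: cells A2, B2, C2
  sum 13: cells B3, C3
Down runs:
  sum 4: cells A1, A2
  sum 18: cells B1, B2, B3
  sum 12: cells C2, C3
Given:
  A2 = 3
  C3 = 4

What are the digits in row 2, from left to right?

4 in 2 cells must be {1,3}.
A1 = 4 − 3 = 1 completes the 4 down.
B1 = 5 − 1 = 4 completes the 5 across.
C2 = 12 − 4 = 8 completes the 12 down.
B3 = 13 − 4 = 9 completes the 13 across.
B2 = 16 − 11 = 5 completes the 16 across.

3 5 8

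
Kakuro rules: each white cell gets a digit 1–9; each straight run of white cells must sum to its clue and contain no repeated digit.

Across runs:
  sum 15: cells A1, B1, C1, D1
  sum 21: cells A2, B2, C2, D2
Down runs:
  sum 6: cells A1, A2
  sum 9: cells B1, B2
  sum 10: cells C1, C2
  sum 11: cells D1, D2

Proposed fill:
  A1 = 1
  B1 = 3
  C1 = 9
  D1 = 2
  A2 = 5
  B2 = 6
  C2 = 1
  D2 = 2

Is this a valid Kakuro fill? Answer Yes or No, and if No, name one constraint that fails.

No — the down run D1–D2 sums to 4, not 11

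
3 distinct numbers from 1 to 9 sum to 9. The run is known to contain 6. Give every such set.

3 distinct digits from 1–9 sum between 6 and 24.
Keeping only sets containing 6.
Only one set works: {1,2,6}.

{1,2,6}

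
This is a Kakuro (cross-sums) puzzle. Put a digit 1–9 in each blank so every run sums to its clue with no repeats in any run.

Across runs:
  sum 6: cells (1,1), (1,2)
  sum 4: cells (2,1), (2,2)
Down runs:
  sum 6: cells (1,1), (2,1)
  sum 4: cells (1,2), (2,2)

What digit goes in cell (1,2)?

1

4 in 2 cells must be {1,3}.
The 6 across and the 4 down share only 1, so (1,2) = 1.
The 4 across and the 6 down share only 1, so (2,1) = 1.
(2,2) = 4 − 1 = 3 completes the 4 across.
(1,1) = 6 − 1 = 5 completes the 6 across.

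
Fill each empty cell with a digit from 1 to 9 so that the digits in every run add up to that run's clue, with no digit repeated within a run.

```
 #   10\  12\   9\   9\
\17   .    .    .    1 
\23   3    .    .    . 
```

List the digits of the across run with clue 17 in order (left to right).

7 5 4 1

R1C1 = 10 − 3 = 7 completes the 10 down.
R2C4 = 9 − 1 = 8 completes the 9 down.
No cell is forced outright now. R2C2 can only be 5 or 7 (the digits allowed by both its 23 across and its 12 down). If R2C2 = 5: then R1C2 would have to be in {3,4,5,6} for the 17 across but in {7} for the 12 down — contradiction. So R2C2 = 7.
R1C2 = 12 − 7 = 5 completes the 12 down.
R1C3 = 17 − 13 = 4 completes the 17 across.
R2C3 = 23 − 18 = 5 completes the 23 across.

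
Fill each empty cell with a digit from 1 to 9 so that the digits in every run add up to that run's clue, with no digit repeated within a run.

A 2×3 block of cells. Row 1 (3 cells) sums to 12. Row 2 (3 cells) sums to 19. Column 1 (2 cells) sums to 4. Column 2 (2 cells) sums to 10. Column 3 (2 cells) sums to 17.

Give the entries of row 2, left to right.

3, 7, 9

4 in 2 cells must be {1,3}; 17 in 2 cells must be {8,9}.
The 19 across and the 4 down share only 3, so (2,1) = 3.
Given what's placed, (2,3) must be 9 to fit the 19 across and 17 down.
(1,1) = 4 − 3 = 1 completes the 4 down.
(1,3) = 17 − 9 = 8 completes the 17 down.
(2,2) = 19 − 12 = 7 completes the 19 across.
(1,2) = 12 − 9 = 3 completes the 12 across.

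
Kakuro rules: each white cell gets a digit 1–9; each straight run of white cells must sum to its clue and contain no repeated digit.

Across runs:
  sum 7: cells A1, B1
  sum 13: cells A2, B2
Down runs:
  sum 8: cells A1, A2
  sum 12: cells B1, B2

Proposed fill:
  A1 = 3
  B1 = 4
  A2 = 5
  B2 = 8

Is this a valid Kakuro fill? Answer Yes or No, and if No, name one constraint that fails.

Yes

Across: 3+4=7; 5+8=13. Down: 3+5=8; 4+8=12. No digit repeats within any run.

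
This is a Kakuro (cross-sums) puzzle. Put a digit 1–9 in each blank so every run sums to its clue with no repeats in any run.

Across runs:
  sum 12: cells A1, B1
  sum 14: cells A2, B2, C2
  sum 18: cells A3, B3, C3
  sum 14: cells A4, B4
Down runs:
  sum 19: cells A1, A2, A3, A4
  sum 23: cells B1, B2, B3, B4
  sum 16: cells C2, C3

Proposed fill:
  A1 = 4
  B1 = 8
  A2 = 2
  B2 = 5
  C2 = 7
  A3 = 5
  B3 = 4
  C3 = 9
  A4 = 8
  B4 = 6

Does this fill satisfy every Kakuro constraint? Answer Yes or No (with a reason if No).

Yes

Across: 4+8=12; 2+5+7=14; 5+4+9=18; 8+6=14. Down: 4+2+5+8=19; 8+5+4+6=23; 7+9=16. No digit repeats within any run.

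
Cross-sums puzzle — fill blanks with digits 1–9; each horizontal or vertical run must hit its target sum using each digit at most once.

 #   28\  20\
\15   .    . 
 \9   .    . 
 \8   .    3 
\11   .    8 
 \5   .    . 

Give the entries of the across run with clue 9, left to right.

7 2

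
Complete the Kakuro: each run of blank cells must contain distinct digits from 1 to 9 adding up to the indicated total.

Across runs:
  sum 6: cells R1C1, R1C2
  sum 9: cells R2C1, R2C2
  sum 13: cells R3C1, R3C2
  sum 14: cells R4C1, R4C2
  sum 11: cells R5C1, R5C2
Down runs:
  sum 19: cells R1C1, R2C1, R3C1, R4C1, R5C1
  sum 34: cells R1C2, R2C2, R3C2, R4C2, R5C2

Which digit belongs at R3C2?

6

34 in 5 cells must be {4,6,7,8,9}.
Only 4 fits R1C2 under both its across sum 6 and down sum 34.
R1C1 = 6 − 4 = 2 completes the 6 across.
Nothing is forced directly, so branch on R4C2, whose candidates are 6 or 8 or 9. If R4C2 = 6: that forces R4C1 = 8, R3C1 = 5, R3C2 = 8, R5C1 = 3, after which R5C2 would have to be in {8} for the 11 across but in {7,9} for the 34 down — contradiction. If R4C2 = 8: that forces R4C1 = 6, R3C1 = 7, R3C2 = 6, R5C1 = 3, after which R5C2 would have to be in {8} for the 11 across but in {7,9} for the 34 down — contradiction. So R4C2 = 9.
R4C1 = 14 − 9 = 5 completes the 14 across.
No cell is forced outright now. R3C1 can only be 4 or 7 or 8 (the digits allowed by both its 13 across and its 19 down). If R3C1 = 4: then R3C2 would have to be in {9} for the 13 across but in {6,7,8} for the 34 down — contradiction. If R3C1 = 8: then R3C2 would have to be in {5} for the 13 across but in {6,7,8} for the 34 down — contradiction. So R3C1 = 7.
R3C2 = 13 − 7 = 6 completes the 13 across.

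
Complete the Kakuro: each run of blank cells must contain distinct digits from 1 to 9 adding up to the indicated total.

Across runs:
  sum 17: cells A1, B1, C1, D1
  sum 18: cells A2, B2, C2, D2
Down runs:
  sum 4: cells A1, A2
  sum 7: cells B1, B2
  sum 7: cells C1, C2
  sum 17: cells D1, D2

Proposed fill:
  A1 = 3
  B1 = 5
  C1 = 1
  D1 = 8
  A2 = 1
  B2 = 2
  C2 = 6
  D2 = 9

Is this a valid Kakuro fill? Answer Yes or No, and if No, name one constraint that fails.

Yes

Across: 3+5+1+8=17; 1+2+6+9=18. Down: 3+1=4; 5+2=7; 1+6=7; 8+9=17. No digit repeats within any run.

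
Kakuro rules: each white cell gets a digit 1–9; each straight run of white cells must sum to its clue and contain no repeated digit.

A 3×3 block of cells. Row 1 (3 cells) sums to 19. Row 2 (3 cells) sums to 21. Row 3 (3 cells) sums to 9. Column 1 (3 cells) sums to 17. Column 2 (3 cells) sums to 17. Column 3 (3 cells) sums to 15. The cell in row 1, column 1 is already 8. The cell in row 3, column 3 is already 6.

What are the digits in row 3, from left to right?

2 1 6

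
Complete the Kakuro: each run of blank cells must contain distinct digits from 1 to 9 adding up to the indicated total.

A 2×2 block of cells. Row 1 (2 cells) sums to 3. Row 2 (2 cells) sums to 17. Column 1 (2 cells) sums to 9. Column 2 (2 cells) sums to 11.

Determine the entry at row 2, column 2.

3 in 2 cells must be {1,2}; 17 in 2 cells must be {8,9}.
The 3 across and the 11 down share only 2, so (1,2) = 2.
The 17 across and the 9 down share only 8, so (2,1) = 8.
(2,2) = 17 − 8 = 9 completes the 17 across.
(1,1) = 3 − 2 = 1 completes the 3 across.

9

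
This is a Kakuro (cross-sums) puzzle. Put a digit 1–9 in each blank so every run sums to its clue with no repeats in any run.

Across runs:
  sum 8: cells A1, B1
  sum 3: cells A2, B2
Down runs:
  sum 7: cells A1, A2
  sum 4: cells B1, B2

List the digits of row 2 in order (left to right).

2, 1

3 in 2 cells must be {1,2}; 4 in 2 cells must be {1,3}.
The 3 across and the 4 down share only 1, so B2 = 1.
B1 = 4 − 1 = 3 completes the 4 down.
A2 = 3 − 1 = 2 completes the 3 across.
A1 = 8 − 3 = 5 completes the 8 across.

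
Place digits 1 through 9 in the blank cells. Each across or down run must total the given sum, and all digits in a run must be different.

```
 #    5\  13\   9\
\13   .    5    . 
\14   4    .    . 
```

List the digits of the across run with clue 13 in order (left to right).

1, 5, 7

R1C1 = 5 − 4 = 1 completes the 5 down.
R1C3 = 13 − 6 = 7 completes the 13 across.
R2C2 = 13 − 5 = 8 completes the 13 down.
R2C3 = 14 − 12 = 2 completes the 14 across.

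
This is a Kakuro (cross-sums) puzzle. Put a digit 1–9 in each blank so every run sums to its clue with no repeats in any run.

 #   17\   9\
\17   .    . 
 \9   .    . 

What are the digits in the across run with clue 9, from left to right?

17 in 2 cells must be {8,9}.
The 17 across and the 9 down share only 8, so R1C2 = 8.
The 9 across and the 17 down share only 8, so R2C1 = 8.
R2C2 = 9 − 8 = 1 completes the 9 across.
R1C1 = 17 − 8 = 9 completes the 17 across.

8 1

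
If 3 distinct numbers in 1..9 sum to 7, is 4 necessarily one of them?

The only way to make 7 from 3 distinct digits is {1,2,4}, which contains 4.

Yes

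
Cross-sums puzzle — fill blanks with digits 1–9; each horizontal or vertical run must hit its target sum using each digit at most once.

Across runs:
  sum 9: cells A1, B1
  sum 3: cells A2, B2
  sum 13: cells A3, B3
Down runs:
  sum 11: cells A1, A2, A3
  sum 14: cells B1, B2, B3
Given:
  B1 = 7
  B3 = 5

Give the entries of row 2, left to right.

3 in 2 cells must be {1,2}.
A1 = 9 − 7 = 2 completes the 9 across.
A2 = 1: the only remaining digit allowed by both the 3 across and the 11 down.
B2 = 3 − 1 = 2 completes the 3 across.
A3 = 13 − 5 = 8 completes the 13 across.

1, 2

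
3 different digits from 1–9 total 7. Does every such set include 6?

The only way to make 7 from 3 distinct digits is {1,2,4}, which does not contain 6.

No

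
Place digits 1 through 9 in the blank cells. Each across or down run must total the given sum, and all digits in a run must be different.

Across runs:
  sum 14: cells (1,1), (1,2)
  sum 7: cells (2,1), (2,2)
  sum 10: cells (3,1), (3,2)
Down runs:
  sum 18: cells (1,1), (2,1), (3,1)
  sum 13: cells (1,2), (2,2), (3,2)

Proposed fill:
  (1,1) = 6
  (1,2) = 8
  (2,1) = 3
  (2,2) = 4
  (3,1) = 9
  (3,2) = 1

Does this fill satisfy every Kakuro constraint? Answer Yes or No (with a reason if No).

Across: 6+8=14; 3+4=7; 9+1=10. Down: 6+3+9=18; 8+4+1=13. No digit repeats within any run.

Yes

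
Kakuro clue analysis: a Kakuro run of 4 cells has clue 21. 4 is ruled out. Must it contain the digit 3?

Counterexample: {1,5,6,9} sums to 21 under that restriction without using 3.

No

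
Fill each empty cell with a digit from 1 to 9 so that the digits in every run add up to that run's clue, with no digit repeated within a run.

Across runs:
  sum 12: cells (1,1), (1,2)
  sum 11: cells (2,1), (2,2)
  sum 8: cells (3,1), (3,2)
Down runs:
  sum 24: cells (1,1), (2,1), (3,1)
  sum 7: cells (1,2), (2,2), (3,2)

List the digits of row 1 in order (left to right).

24 in 3 cells must be {7,8,9}; 7 in 3 cells must be {1,2,4}.
The 12 across and the 7 down share only 4, so (1,2) = 4.
Given what's placed, (2,2) must be 2 to fit the 11 across and 7 down.
(3,1) = 7: only digit in both the 8-across and 24-down candidate sets.
(3,2) = 8 − 7 = 1 completes the 8 across.
(1,1) = 12 − 4 = 8 completes the 12 across.
(2,1) = 11 − 2 = 9 completes the 11 across.

8 4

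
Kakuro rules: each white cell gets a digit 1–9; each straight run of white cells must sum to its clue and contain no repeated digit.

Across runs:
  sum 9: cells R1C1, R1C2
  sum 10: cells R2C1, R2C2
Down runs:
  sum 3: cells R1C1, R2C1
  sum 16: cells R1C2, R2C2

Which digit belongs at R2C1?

3 in 2 cells must be {1,2}; 16 in 2 cells must be {7,9}.
The 9 across and the 16 down share only 7, so R1C2 = 7.
R2C2 = 16 − 7 = 9 completes the 16 down.
R1C1 = 9 − 7 = 2 completes the 9 across.
R2C1 = 10 − 9 = 1 completes the 10 across.

1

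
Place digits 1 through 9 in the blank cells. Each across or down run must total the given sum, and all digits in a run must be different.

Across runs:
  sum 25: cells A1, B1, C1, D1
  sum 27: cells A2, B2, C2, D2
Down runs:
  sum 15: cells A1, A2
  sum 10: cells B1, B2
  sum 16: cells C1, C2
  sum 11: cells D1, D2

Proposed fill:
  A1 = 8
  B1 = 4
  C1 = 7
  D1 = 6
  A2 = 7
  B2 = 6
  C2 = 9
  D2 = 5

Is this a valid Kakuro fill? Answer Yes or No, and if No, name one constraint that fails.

Across: 8+4+7+6=25; 7+6+9+5=27. Down: 8+7=15; 4+6=10; 7+9=16; 6+5=11. No digit repeats within any run.

Yes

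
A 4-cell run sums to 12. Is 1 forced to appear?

Yes

Every partition of 12 into 4 distinct digits includes 1: {1,2,3,6}, {1,2,4,5}.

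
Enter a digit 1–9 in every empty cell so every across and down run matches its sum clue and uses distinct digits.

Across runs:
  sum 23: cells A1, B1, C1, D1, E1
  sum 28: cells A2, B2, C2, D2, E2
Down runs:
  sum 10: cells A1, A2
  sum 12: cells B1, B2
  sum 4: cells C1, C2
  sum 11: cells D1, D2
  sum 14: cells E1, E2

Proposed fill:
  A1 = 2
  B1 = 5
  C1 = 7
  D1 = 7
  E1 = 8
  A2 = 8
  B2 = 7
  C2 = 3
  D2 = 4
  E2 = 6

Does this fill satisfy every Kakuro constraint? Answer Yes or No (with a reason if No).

No — the down run C1–C2 sums to 10, not 4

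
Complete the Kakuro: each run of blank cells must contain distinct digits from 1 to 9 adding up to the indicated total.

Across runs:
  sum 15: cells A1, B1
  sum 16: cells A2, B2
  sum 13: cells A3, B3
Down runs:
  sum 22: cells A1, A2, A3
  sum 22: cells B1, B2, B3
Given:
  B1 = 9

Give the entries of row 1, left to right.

6 9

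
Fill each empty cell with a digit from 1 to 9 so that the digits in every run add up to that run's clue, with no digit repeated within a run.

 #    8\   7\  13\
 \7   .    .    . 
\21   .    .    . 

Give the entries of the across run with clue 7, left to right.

1 2 4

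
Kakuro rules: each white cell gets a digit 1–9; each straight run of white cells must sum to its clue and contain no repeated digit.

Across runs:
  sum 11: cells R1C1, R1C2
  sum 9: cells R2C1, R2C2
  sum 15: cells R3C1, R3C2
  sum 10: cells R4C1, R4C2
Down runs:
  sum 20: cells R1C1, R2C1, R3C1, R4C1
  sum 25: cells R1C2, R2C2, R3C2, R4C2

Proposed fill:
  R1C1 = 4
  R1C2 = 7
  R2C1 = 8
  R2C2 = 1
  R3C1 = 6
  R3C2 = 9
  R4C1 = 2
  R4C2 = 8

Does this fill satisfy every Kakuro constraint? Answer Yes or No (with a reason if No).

Across: 4+7=11; 8+1=9; 6+9=15; 2+8=10. Down: 4+8+6+2=20; 7+1+9+8=25. No digit repeats within any run.

Yes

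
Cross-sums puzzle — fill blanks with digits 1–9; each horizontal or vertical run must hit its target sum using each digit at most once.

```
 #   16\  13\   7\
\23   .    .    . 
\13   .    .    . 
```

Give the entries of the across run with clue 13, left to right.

7 5 1

23 in 3 cells must be {6,8,9}; 16 in 2 cells must be {7,9}.
The 23 across and the 16 down share only 9, so R1C1 = 9.
Given what's placed, R1C3 must be 6 to fit the 23 across and 7 down.
R2C1 = 16 − 9 = 7 completes the 16 down.
R2C3 = 7 − 6 = 1 completes the 7 down.
R1C2 = 23 − 15 = 8 completes the 23 across.
R2C2 = 13 − 8 = 5 completes the 13 across.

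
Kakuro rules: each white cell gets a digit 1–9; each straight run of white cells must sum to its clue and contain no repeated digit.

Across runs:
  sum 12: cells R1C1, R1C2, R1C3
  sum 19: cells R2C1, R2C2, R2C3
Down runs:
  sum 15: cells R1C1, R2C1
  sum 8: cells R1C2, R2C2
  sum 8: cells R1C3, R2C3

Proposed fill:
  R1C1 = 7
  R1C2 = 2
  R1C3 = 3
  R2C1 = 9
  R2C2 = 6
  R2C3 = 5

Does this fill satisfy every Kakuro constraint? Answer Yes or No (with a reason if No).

No — the down run R1C1–R2C1 sums to 16, not 15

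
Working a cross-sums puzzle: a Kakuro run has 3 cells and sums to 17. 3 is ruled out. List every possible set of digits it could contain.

{1,7,9}; {2,6,9}; {2,7,8}; {4,5,8}; {4,6,7}

3 distinct digits from 1–9 sum between 6 and 24.
Dropping sets that contain 3.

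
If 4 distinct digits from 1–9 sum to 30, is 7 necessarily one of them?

Yes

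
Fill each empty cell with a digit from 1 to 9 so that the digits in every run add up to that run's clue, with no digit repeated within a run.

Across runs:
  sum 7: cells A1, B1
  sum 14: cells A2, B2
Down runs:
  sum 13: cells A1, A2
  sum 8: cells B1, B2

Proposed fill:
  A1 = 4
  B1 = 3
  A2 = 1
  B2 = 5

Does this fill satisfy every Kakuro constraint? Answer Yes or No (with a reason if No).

No — the down run A1–A2 sums to 5, not 13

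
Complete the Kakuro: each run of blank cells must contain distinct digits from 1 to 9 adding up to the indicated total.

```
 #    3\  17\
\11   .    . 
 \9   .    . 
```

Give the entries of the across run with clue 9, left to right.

3 in 2 cells must be {1,2}; 17 in 2 cells must be {8,9}.
The 11 across and the 3 down share only 2, so R1C1 = 2.
R1C2 = 11 − 2 = 9 completes the 11 across.
R2C1 = 3 − 2 = 1 completes the 3 down.
R2C2 = 9 − 1 = 8 completes the 9 across.

1, 8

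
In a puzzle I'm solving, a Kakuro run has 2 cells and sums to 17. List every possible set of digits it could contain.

2 distinct digits from 1–9 sum between 3 and 17.
Only one set works: {8,9}.

{8,9}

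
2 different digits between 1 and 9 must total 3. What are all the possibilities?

2 distinct digits from 1–9 sum between 3 and 17.
Only one set works: {1,2}.

{1,2}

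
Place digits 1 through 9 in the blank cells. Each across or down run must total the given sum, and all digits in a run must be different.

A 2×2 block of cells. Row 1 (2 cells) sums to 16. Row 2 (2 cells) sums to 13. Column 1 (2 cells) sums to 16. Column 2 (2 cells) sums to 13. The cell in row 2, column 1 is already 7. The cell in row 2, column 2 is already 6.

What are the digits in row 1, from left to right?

9 7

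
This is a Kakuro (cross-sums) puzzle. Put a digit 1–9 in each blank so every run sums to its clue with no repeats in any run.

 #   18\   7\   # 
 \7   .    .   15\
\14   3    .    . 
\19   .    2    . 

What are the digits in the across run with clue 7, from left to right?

6, 1

7 in 3 cells must be {1,2,4}.
Given what's placed, R1C1 must be 6 to fit the 7 across and 18 down.
R1C2 = 7 − 6 = 1 completes the 7 across.
R2C2 = 7 − 3 = 4 completes the 7 down.
R2C3 = 14 − 7 = 7 completes the 14 across.
R3C1 = 18 − 9 = 9 completes the 18 down.
R3C3 = 19 − 11 = 8 completes the 19 across.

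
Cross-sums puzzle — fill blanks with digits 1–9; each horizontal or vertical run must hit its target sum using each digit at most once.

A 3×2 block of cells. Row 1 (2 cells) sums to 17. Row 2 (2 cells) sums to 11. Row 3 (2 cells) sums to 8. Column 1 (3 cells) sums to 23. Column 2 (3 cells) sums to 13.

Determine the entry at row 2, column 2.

3

17 in 2 cells must be {8,9}; 23 in 3 cells must be {6,8,9}.
The 8 across and the 23 down share only 6, so (3,1) = 6.
(3,2) = 8 − 6 = 2 completes the 8 across.
Given what's placed, (1,2) must be 8 to fit the 17 across and 13 down.
(2,2) = 13 − 10 = 3 completes the 13 down.
(1,1) = 17 − 8 = 9 completes the 17 across.
(2,1) = 11 − 3 = 8 completes the 11 across.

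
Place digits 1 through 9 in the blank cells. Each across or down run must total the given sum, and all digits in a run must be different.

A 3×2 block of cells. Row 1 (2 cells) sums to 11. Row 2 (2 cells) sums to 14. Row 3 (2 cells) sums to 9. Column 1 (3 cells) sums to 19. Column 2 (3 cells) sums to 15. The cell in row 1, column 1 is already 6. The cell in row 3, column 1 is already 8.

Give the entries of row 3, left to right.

(1,2) = 11 − 6 = 5 completes the 11 across.
(2,1) = 19 − 14 = 5 completes the 19 down.
(2,2) = 14 − 5 = 9 completes the 14 across.
(3,2) = 9 − 8 = 1 completes the 9 across.

8 1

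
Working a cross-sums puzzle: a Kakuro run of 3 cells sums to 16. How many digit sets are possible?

3 distinct digits from 1–9 sum between 6 and 24.

8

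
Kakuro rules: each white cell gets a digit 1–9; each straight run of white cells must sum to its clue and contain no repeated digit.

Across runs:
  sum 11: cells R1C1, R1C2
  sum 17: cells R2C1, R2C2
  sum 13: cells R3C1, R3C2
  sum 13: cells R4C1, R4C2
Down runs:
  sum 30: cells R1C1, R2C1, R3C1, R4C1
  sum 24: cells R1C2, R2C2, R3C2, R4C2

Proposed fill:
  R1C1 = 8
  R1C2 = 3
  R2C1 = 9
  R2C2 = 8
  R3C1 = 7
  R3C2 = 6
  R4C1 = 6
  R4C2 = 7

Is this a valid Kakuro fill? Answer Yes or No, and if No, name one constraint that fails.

Yes

Across: 8+3=11; 9+8=17; 7+6=13; 6+7=13. Down: 8+9+7+6=30; 3+8+6+7=24. No digit repeats within any run.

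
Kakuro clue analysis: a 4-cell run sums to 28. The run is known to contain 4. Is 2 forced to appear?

No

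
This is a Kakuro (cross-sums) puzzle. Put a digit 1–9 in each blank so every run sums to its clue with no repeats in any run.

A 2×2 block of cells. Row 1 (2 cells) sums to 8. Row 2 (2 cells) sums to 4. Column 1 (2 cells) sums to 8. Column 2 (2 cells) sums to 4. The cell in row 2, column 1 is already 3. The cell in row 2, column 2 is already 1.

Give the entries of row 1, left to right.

5 3

4 in 2 cells must be {1,3}.
(1,1) = 8 − 3 = 5 completes the 8 down.
(1,2) = 8 − 5 = 3 completes the 8 across.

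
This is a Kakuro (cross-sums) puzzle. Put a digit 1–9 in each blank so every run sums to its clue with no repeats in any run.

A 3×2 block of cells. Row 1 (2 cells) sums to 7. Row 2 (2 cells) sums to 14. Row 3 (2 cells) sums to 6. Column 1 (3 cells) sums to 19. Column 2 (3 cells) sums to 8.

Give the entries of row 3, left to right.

4 2

The 14 across and the 8 down share only 5, so (2,2) = 5.
(2,1) = 14 − 5 = 9 completes the 14 across.
Nothing is forced directly, so branch on (1,2), whose candidates are 1 or 2. If (1,2) = 2: then (1,1) would have to be in {5} for the 7 across but in {2,3,4,6,7,8} for the 19 down — contradiction. So (1,2) = 1.
(1,1) = 7 − 1 = 6 completes the 7 across.
(3,1) = 19 − 15 = 4 completes the 19 down.
(3,2) = 6 − 4 = 2 completes the 6 across.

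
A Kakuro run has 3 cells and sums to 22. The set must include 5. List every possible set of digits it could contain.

3 distinct digits from 1–9 sum between 6 and 24.
Keeping only sets containing 5.
Only one set works: {5,8,9}.

{5,8,9}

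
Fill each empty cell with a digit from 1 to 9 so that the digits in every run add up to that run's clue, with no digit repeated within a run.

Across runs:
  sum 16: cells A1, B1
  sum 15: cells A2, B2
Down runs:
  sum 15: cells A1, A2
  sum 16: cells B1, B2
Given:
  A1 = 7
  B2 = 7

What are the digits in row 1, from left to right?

16 in 2 cells must be {7,9}.
B1 = 16 − 7 = 9 completes the 16 across.
A2 = 15 − 7 = 8 completes the 15 across.

7, 9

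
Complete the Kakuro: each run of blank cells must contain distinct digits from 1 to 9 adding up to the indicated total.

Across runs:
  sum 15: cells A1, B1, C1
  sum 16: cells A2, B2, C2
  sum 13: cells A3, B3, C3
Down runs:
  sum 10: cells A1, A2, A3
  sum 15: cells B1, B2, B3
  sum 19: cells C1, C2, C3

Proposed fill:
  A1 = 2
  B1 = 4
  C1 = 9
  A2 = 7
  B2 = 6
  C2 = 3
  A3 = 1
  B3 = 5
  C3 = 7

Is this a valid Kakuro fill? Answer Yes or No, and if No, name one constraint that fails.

Yes

Across: 2+4+9=15; 7+6+3=16; 1+5+7=13. Down: 2+7+1=10; 4+6+5=15; 9+3+7=19. No digit repeats within any run.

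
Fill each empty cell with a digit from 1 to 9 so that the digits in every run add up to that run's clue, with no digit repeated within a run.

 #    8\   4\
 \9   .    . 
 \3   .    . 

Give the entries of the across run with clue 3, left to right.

2 1

3 in 2 cells must be {1,2}; 4 in 2 cells must be {1,3}.
The 3 across and the 4 down share only 1, so R2C2 = 1.
R1C2 = 4 − 1 = 3 completes the 4 down.
R2C1 = 3 − 1 = 2 completes the 3 across.
R1C1 = 9 − 3 = 6 completes the 9 across.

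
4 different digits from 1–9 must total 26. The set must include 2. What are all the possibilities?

{2,7,8,9}

4 distinct digits from 1–9 sum between 10 and 30.
Keeping only sets containing 2.
Only one set works: {2,7,8,9}.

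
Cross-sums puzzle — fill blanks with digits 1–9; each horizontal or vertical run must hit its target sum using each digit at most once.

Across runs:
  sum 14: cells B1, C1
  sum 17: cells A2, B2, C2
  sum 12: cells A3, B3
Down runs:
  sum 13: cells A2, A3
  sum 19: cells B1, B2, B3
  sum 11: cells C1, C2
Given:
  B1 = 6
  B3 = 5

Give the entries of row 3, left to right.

7 5

C1 = 14 − 6 = 8 completes the 14 across.
B2 = 19 − 11 = 8 completes the 19 down.
C2 = 11 − 8 = 3 completes the 11 down.
A3 = 12 − 5 = 7 completes the 12 across.
A2 = 17 − 11 = 6 completes the 17 across.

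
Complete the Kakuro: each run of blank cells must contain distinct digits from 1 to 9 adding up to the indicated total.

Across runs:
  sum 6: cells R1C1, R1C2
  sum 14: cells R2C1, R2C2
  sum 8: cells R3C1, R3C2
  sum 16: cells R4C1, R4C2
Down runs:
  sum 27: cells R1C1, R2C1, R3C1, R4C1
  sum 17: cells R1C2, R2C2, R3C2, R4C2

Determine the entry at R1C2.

1

16 in 2 cells must be {7,9}.
Nothing is forced directly, so branch on R1C1, whose candidates are 4 or 5. If R1C1 = 4: that forces R1C2 = 2, R3C1 = 6, after which R3C2 would have to be in {2} for the 8 across but in {1,3,4,5,6,7,8,9} for the 17 down — contradiction. So R1C1 = 5.
R1C2 = 6 − 5 = 1 completes the 6 across.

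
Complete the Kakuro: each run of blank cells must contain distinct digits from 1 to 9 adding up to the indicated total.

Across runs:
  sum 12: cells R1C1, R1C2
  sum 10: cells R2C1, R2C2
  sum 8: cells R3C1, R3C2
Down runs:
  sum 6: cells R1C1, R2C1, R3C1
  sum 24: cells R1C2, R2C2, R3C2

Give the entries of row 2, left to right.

6 in 3 cells must be {1,2,3}; 24 in 3 cells must be {7,8,9}.
The 12 across and the 6 down share only 3, so R1C1 = 3.
R1C2 = 12 − 3 = 9 completes the 12 across.
Given what's placed, R3C2 must be 7 to fit the 8 across and 24 down.
R2C2 = 24 − 16 = 8 completes the 24 down.
R3C1 = 8 − 7 = 1 completes the 8 across.
R2C1 = 10 − 8 = 2 completes the 10 across.

2 8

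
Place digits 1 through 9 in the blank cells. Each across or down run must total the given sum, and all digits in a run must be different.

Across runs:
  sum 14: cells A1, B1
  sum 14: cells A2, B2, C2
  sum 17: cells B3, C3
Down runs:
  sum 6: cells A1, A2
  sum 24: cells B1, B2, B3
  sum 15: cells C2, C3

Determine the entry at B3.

17 in 2 cells must be {8,9}; 24 in 3 cells must be {7,8,9}.
The 14 across and the 6 down share only 5, so A1 = 5.
B1 = 14 − 5 = 9 completes the 14 across.
A2 = 6 − 5 = 1 completes the 6 down.
B3 = 8: the only remaining digit allowed by both the 17 across and the 24 down.
C3 = 17 − 8 = 9 completes the 17 across.
B2 = 24 − 17 = 7 completes the 24 down.
C2 = 14 − 8 = 6 completes the 14 across.

8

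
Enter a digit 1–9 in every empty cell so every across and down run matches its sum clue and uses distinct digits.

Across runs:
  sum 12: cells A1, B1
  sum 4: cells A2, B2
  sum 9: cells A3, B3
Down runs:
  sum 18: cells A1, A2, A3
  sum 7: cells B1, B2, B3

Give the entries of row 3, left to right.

4 in 2 cells must be {1,3}; 7 in 3 cells must be {1,2,4}.
The 12 across and the 7 down share only 4, so B1 = 4.
Given what's placed, B2 must be 1 to fit the 4 across and 7 down.
B3 = 7 − 5 = 2 completes the 7 down.
A1 = 12 − 4 = 8 completes the 12 across.
A2 = 4 − 1 = 3 completes the 4 across.
A3 = 9 − 2 = 7 completes the 9 across.

7, 2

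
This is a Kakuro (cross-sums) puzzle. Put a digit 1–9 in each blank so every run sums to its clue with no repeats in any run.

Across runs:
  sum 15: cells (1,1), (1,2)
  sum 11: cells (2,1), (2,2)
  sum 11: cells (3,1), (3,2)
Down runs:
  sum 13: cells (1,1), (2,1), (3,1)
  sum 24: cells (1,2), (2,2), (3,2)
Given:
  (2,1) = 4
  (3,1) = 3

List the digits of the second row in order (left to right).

4, 7

24 in 3 cells must be {7,8,9}.
(1,1) = 13 − 7 = 6 completes the 13 down.
(1,2) = 15 − 6 = 9 completes the 15 across.
(2,2) = 11 − 4 = 7 completes the 11 across.
(3,2) = 11 − 3 = 8 completes the 11 across.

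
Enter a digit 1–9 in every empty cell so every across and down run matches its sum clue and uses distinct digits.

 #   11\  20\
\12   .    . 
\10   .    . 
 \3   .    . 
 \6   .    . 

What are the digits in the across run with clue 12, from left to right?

3 in 2 cells must be {1,2}; 11 in 4 cells must be {1,2,3,5}.
Nothing is forced directly, so branch on R2C1, whose candidates are 1 or 2 or 3. If R2C1 = 1: that forces R2C2 = 9, R3C1 = 2, R3C2 = 1, R4C1 = 5, after which R4C2 would have to be in {1} for the 6 across but in {2,3,4,6,7,8} for the 20 down — contradiction. If R2C1 = 3: that forces R1C1 = 5, R1C2 = 7, after which R2C2 would have to be in {7} for the 10 across but in {1,2,3,4,5,6,8,9} for the 20 down — contradiction. So R2C1 = 2.
R2C2 = 10 − 2 = 8 completes the 10 across.
Given what's placed, R3C1 must be 1 to fit the 3 across and 11 down.
R3C2 = 3 − 1 = 2 completes the 3 across.
R4C1 = 5: the only remaining digit allowed by both the 6 across and the 11 down.
R4C2 = 6 − 5 = 1 completes the 6 across.
R1C1 = 11 − 8 = 3 completes the 11 down.
R1C2 = 12 − 3 = 9 completes the 12 across.

3, 9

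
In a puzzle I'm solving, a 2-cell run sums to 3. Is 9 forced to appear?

The only way to make 3 from 2 distinct digits is {1,2}, which does not contain 9.

No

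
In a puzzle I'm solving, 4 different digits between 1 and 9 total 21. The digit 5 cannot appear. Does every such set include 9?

No

Counterexample: {2,4,7,8} sums to 21 under that restriction without using 9.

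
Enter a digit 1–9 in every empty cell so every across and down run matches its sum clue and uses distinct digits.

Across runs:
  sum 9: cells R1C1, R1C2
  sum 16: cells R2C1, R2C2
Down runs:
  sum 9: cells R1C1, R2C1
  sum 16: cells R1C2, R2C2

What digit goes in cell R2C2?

9

16 in 2 cells must be {7,9}.
The 9 across and the 16 down share only 7, so R1C2 = 7.
The 16 across and the 9 down share only 7, so R2C1 = 7.
R2C2 = 16 − 7 = 9 completes the 16 across.
R1C1 = 9 − 7 = 2 completes the 9 across.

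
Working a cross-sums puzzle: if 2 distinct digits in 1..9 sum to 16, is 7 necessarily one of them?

The only way to make 16 from 2 distinct digits is {7,9}, which contains 7.

Yes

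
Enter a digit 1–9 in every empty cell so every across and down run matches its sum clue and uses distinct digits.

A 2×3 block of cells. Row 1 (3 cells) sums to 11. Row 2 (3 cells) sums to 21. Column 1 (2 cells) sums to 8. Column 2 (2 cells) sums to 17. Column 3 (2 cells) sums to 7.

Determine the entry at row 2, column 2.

17 in 2 cells must be {8,9}.
The 11 across and the 17 down share only 8, so (1,2) = 8.
(2,2) = 17 − 8 = 9 completes the 17 down.
Nothing is forced directly, so branch on (2,1), whose candidates are 5 or 7. If (2,1) = 5: then (1,1) would have to be in {1,2} for the 11 across but in {3} for the 8 down — contradiction. So (2,1) = 7.
(1,1) = 8 − 7 = 1 completes the 8 down.
(1,3) = 11 − 9 = 2 completes the 11 across.
(2,3) = 21 − 16 = 5 completes the 21 across.

9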